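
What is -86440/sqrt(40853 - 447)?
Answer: -43220*sqrt(40406)/20203 ≈ -430.02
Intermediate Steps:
-86440/sqrt(40853 - 447) = -86440*sqrt(40406)/40406 = -43220*sqrt(40406)/20203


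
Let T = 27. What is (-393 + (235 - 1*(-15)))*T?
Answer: -3861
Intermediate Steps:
(-393 + (235 - 1*(-15)))*T = (-393 + (235 - 1*(-15)))*27 = (-393 + (235 + 15))*27 = (-393 + 250)*27 = -143*27 = -3861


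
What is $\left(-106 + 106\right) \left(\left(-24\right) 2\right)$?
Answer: $0$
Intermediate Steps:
$\left(-106 + 106\right) \left(\left(-24\right) 2\right) = 0 \left(-48\right) = 0$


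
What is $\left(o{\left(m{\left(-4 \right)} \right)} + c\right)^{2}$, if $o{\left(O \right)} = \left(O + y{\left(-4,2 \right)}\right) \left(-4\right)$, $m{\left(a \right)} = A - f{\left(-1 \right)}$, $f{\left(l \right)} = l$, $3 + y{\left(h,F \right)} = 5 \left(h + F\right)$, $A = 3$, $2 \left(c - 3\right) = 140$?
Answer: $11881$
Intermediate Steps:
$c = 73$ ($c = 3 + \frac{1}{2} \cdot 140 = 3 + 70 = 73$)
$y{\left(h,F \right)} = -3 + 5 F + 5 h$ ($y{\left(h,F \right)} = -3 + 5 \left(h + F\right) = -3 + 5 \left(F + h\right) = -3 + \left(5 F + 5 h\right) = -3 + 5 F + 5 h$)
$m{\left(a \right)} = 4$ ($m{\left(a \right)} = 3 - -1 = 3 + 1 = 4$)
$o{\left(O \right)} = 52 - 4 O$ ($o{\left(O \right)} = \left(O + \left(-3 + 5 \cdot 2 + 5 \left(-4\right)\right)\right) \left(-4\right) = \left(O - 13\right) \left(-4\right) = \left(-13 + O\right) \left(-4\right) = 52 - 4 O$)
$\left(o{\left(m{\left(-4 \right)} \right)} + c\right)^{2} = \left(\left(52 - 16\right) + 73\right)^{2} = \left(36 + 73\right)^{2} = 109^{2} = 11881$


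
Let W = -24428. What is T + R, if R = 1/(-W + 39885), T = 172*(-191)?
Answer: -2112810675/64313 ≈ -32852.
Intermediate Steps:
T = -32852
R = 1/64313 (R = 1/(-1*(-24428) + 39885) = 1/(24428 + 39885) = 1/64313 ≈ 1.5549e-5)
T + R = -32852 + 1/64313 = -2112810675/64313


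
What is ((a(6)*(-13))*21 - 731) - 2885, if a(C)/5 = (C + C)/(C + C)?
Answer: -4981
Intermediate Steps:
a(C) = 5 (a(C) = 5*((C + C)/(C + C)) = 5*((2*C)/((2*C))) = 5*((2*C)*(1/(2*C))) = 5*1 = 5)
((a(6)*(-13))*21 - 731) - 2885 = ((5*(-13))*21 - 731) - 2885 = (-65*21 - 731) - 2885 = (-1365 - 731) - 2885 = -2096 - 2885 = -4981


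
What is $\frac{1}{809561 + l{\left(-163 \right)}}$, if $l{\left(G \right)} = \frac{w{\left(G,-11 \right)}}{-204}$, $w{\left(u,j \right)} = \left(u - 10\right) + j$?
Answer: $\frac{51}{41287657} \approx 1.2352 \cdot 10^{-6}$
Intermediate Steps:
$w{\left(u,j \right)} = -10 + j + u$ ($w{\left(u,j \right)} = \left(-10 + u\right) + j = -10 + j + u$)
$l{\left(G \right)} = \frac{7}{68} - \frac{G}{204}$ ($l{\left(G \right)} = \frac{-10 - 11 + G}{-204} = \left(-21 + G\right) \left(- \frac{1}{204}\right) = \frac{7}{68} - \frac{G}{204}$)
$\frac{1}{809561 + l{\left(-163 \right)}} = \frac{1}{809561 + \left(\frac{7}{68} - - \frac{163}{204}\right)} = \frac{1}{809561 + \left(\frac{7}{68} + \frac{163}{204}\right)} = \frac{1}{809561 + \frac{46}{51}} = \frac{1}{\frac{41287657}{51}} = \frac{51}{41287657}$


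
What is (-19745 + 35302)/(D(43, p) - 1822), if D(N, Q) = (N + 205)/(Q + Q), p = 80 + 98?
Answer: -1384573/162096 ≈ -8.5417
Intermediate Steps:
p = 178
D(N, Q) = (205 + N)/(2*Q) (D(N, Q) = (205 + N)/((2*Q)) = (205 + N)*(1/(2*Q)) = (205 + N)/(2*Q))
(-19745 + 35302)/(D(43, p) - 1822) = (-19745 + 35302)/((1/2)*(205 + 43)/178 - 1822) = 15557/((1/2)*(1/178)*248 - 1822) = 15557/(62/89 - 1822) = 15557/(-162096/89) = 15557*(-89/162096) = -1384573/162096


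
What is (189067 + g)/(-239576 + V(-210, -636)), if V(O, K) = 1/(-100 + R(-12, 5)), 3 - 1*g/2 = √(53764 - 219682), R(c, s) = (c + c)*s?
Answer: -41596060/52706721 + 440*I*√165918/52706721 ≈ -0.7892 + 0.0034004*I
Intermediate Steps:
R(c, s) = 2*c*s (R(c, s) = (2*c)*s = 2*c*s)
g = 6 - 2*I*√165918 (g = 6 - 2*√(53764 - 219682) = 6 - 2*I*√165918 ≈ 6.0 - 814.66*I)
V(O, K) = -1/220 (V(O, K) = 1/(-100 + 2*(-12)*5) = 1/(-100 - 120) = 1/(-220) = -1/220)
(189067 + g)/(-239576 + V(-210, -636)) = (189067 + (6 - 2*I*√165918))/(-239576 - 1/220) = (189073 - 2*I*√165918)/(-52706721/220) = (189073 - 2*I*√165918)*(-220/52706721) = -41596060/52706721 + 440*I*√165918/52706721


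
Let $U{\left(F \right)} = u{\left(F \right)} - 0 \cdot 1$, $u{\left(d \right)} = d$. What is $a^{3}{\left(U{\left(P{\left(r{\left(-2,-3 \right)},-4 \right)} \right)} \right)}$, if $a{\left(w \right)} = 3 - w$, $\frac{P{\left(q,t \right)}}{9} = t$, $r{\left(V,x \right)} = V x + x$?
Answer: $59319$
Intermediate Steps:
$r{\left(V,x \right)} = x + V x$
$P{\left(q,t \right)} = 9 t$
$U{\left(F \right)} = F$ ($U{\left(F \right)} = F - 0 \cdot 1 = F - 0 = F + 0 = F$)
$a^{3}{\left(U{\left(P{\left(r{\left(-2,-3 \right)},-4 \right)} \right)} \right)} = \left(3 - 9 \left(-4\right)\right)^{3} = \left(3 - -36\right)^{3} = \left(3 + 36\right)^{3} = 39^{3} = 59319$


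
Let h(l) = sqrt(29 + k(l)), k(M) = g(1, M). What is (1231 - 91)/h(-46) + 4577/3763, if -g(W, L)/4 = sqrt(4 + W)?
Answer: 4577/3763 + 1140/sqrt(29 - 4*sqrt(5)) ≈ 255.77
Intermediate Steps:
g(W, L) = -4*sqrt(4 + W)
k(M) = -4*sqrt(5) (k(M) = -4*sqrt(4 + 1) = -4*sqrt(5))
h(l) = sqrt(29 - 4*sqrt(5))
(1231 - 91)/h(-46) + 4577/3763 = (1231 - 91)/(sqrt(29 - 4*sqrt(5))) + 4577/3763 = 1140/sqrt(29 - 4*sqrt(5)) + 4577*(1/3763) = 1140/sqrt(29 - 4*sqrt(5)) + 4577/3763 = 4577/3763 + 1140/sqrt(29 - 4*sqrt(5))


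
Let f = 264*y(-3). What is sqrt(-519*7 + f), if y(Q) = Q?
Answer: 5*I*sqrt(177) ≈ 66.521*I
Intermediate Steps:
f = -792 (f = 264*(-3) = -792)
sqrt(-519*7 + f) = sqrt(-519*7 - 792) = sqrt(-3633 - 792) = sqrt(-4425) = 5*I*sqrt(177)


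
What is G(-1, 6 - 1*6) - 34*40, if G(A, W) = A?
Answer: -1361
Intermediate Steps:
G(-1, 6 - 1*6) - 34*40 = -1 - 34*40 = -1 - 1360 = -1361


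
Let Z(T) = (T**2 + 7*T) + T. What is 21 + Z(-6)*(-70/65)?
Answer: 441/13 ≈ 33.923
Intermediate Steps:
Z(T) = T**2 + 8*T
21 + Z(-6)*(-70/65) = 21 + (-6*(8 - 6))*(-70/65) = 21 + (-6*2)*(-70*1/65) = 21 - 12*(-14/13) = 21 + 168/13 = 441/13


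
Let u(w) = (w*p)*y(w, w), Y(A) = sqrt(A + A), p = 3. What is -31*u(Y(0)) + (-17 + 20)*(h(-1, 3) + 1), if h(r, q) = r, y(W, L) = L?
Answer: 0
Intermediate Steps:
Y(A) = sqrt(2)*sqrt(A) (Y(A) = sqrt(2*A) = sqrt(2)*sqrt(A))
u(w) = 3*w**2 (u(w) = (w*3)*w = (3*w)*w = 3*w**2)
-31*u(Y(0)) + (-17 + 20)*(h(-1, 3) + 1) = -93*(sqrt(2)*sqrt(0))**2 + (-17 + 20)*(-1 + 1) = -93*(sqrt(2)*0)**2 + 3*0 = -93*0**2 + 0 = -93*0 + 0 = -31*0 + 0 = 0 + 0 = 0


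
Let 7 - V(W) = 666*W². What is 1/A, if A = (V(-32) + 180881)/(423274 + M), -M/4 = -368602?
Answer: -948841/250548 ≈ -3.7871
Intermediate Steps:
M = 1474408 (M = -4*(-368602) = 1474408)
V(W) = 7 - 666*W²
A = -250548/948841 (A = ((7 - 666*(-32)²) + 180881)/(423274 + 1474408) = ((7 - 666*1024) + 180881)/1897682 = ((7 - 681984) + 180881)*(1/1897682) = (-681977 + 180881)*(1/1897682) = -501096*1/1897682 = -250548/948841 ≈ -0.26406)
1/A = 1/(-250548/948841) = -948841/250548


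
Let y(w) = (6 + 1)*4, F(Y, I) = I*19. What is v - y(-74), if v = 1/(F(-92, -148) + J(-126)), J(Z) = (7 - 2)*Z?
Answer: -96377/3442 ≈ -28.000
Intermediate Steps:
F(Y, I) = 19*I
y(w) = 28 (y(w) = 7*4 = 28)
J(Z) = 5*Z
v = -1/3442 (v = 1/(19*(-148) + 5*(-126)) = 1/(-2812 - 630) = 1/(-3442) = -1/3442 ≈ -0.00029053)
v - y(-74) = -1/3442 - 1*28 = -1/3442 - 28 = -96377/3442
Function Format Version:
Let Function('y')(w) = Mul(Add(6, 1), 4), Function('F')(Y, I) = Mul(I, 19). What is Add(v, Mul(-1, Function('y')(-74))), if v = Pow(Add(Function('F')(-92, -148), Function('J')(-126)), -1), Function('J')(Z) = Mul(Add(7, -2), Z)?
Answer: Rational(-96377, 3442) ≈ -28.000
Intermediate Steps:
Function('F')(Y, I) = Mul(19, I)
Function('y')(w) = 28 (Function('y')(w) = Mul(7, 4) = 28)
Function('J')(Z) = Mul(5, Z)
v = Rational(-1, 3442) (v = Pow(Add(Mul(19, -148), Mul(5, -126)), -1) = Pow(Add(-2812, -630), -1) = Pow(-3442, -1) = Rational(-1, 3442) ≈ -0.00029053)
Add(v, Mul(-1, Function('y')(-74))) = Add(Rational(-1, 3442), Mul(-1, 28)) = Add(Rational(-1, 3442), -28) = Rational(-96377, 3442)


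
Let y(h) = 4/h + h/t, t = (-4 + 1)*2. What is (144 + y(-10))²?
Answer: 4748041/225 ≈ 21102.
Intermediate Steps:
t = -6 (t = -3*2 = -6)
y(h) = 4/h - h/6 (y(h) = 4/h + h/(-6) = 4/h + h*(-⅙) = 4/h - h/6)
(144 + y(-10))² = (144 + (4/(-10) - ⅙*(-10)))² = (144 + (4*(-⅒) + 5/3))² = (144 + (-⅖ + 5/3))² = (144 + 19/15)² = (2179/15)² = 4748041/225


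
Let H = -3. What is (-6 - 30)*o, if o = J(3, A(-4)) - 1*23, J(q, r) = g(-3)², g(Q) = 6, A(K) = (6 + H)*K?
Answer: -468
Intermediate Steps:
A(K) = 3*K (A(K) = (6 - 3)*K = 3*K)
J(q, r) = 36 (J(q, r) = 6² = 36)
o = 13 (o = 36 - 1*23 = 36 - 23 = 13)
(-6 - 30)*o = (-6 - 30)*13 = -36*13 = -468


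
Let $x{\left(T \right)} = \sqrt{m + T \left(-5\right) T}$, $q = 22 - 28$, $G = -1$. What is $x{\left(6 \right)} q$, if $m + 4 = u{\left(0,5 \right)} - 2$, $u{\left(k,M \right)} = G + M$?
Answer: $- 6 i \sqrt{182} \approx - 80.944 i$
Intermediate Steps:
$u{\left(k,M \right)} = -1 + M$
$q = -6$ ($q = 22 - 28 = -6$)
$m = -2$ ($m = -4 + \left(\left(-1 + 5\right) - 2\right) = -4 + \left(4 - 2\right) = -4 + 2 = -2$)
$x{\left(T \right)} = \sqrt{-2 - 5 T^{2}}$ ($x{\left(T \right)} = \sqrt{-2 + T \left(-5\right) T} = \sqrt{-2 + - 5 T T} = \sqrt{-2 - 5 T^{2}}$)
$x{\left(6 \right)} q = \sqrt{-2 - 5 \cdot 6^{2}} \left(-6\right) = \sqrt{-2 - 180} \left(-6\right) = \sqrt{-182} \left(-6\right) = i \sqrt{182} \left(-6\right) = - 6 i \sqrt{182}$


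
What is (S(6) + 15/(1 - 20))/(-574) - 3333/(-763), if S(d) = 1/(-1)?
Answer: 371180/84911 ≈ 4.3714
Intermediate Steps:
S(d) = -1
(S(6) + 15/(1 - 20))/(-574) - 3333/(-763) = (-1 + 15/(1 - 20))/(-574) - 3333/(-763) = (-1 + 15/(-19))*(-1/574) - 3333*(-1/763) = (-1 + 15*(-1/19))*(-1/574) + 3333/763 = (-1 - 15/19)*(-1/574) + 3333/763 = -34/19*(-1/574) + 3333/763 = 17/5453 + 3333/763 = 371180/84911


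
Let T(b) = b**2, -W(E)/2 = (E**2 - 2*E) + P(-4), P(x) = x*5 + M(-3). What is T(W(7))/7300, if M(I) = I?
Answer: 144/1825 ≈ 0.078904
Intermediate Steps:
P(x) = -3 + 5*x (P(x) = x*5 - 3 = 5*x - 3 = -3 + 5*x)
W(E) = 46 - 2*E**2 + 4*E (W(E) = -2*((E**2 - 2*E) + (-3 + 5*(-4))) = -2*((E**2 - 2*E) + (-3 - 20)) = -2*((E**2 - 2*E) - 23) = -2*(-23 + E**2 - 2*E) = 46 - 2*E**2 + 4*E)
T(W(7))/7300 = (46 - 2*7**2 + 4*7)**2/7300 = (46 - 2*49 + 28)**2*(1/7300) = (46 - 98 + 28)**2*(1/7300) = (-24)**2*(1/7300) = 576*(1/7300) = 144/1825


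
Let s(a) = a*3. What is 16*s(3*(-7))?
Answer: -1008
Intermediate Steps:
s(a) = 3*a
16*s(3*(-7)) = 16*(3*(3*(-7))) = 16*(3*(-21)) = 16*(-63) = -1008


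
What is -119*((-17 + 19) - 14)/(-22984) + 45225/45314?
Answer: 3583614/3829033 ≈ 0.93591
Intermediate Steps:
-119*((-17 + 19) - 14)/(-22984) + 45225/45314 = -119*(2 - 14)*(-1/22984) + 45225*(1/45314) = -119*(-12)*(-1/22984) + 45225/45314 = 1428*(-1/22984) + 45225/45314 = -21/338 + 45225/45314 = 3583614/3829033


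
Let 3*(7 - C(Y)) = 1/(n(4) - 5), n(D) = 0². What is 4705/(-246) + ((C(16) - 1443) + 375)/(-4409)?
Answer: -102416777/5423070 ≈ -18.885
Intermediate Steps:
n(D) = 0
C(Y) = 106/15 (C(Y) = 7 - 1/(3*(0 - 5)) = 7 - ⅓/(-5) = 7 - ⅓*(-⅕) = 7 + 1/15 = 106/15)
4705/(-246) + ((C(16) - 1443) + 375)/(-4409) = 4705/(-246) + ((106/15 - 1443) + 375)/(-4409) = 4705*(-1/246) + (-21539/15 + 375)*(-1/4409) = -4705/246 - 15914/15*(-1/4409) = -4705/246 + 15914/66135 = -102416777/5423070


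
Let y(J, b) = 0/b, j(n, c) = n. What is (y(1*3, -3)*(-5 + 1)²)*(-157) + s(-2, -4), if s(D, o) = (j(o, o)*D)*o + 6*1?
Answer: -26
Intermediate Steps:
y(J, b) = 0
s(D, o) = 6 + D*o² (s(D, o) = (o*D)*o + 6*1 = (D*o)*o + 6 = D*o² + 6 = 6 + D*o²)
(y(1*3, -3)*(-5 + 1)²)*(-157) + s(-2, -4) = (0*(-5 + 1)²)*(-157) + (6 - 2*(-4)²) = (0*(-4)²)*(-157) + (6 - 2*16) = (0*16)*(-157) + (6 - 32) = 0*(-157) - 26 = 0 - 26 = -26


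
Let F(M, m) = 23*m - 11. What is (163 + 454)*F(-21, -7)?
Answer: -106124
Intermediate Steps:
F(M, m) = -11 + 23*m
(163 + 454)*F(-21, -7) = (163 + 454)*(-11 + 23*(-7)) = 617*(-11 - 161) = 617*(-172) = -106124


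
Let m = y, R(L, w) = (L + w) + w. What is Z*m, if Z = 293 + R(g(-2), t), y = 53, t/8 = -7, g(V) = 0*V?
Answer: 9593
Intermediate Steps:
g(V) = 0
t = -56 (t = 8*(-7) = -56)
R(L, w) = L + 2*w
m = 53
Z = 181 (Z = 293 + (0 + 2*(-56)) = 293 + (0 - 112) = 293 - 112 = 181)
Z*m = 181*53 = 9593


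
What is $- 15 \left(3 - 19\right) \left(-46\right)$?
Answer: $-11040$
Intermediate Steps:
$- 15 \left(3 - 19\right) \left(-46\right) = \left(-15\right) \left(-16\right) \left(-46\right) = 240 \left(-46\right) = -11040$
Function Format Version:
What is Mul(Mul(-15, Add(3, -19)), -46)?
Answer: -11040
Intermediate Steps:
Mul(Mul(-15, Add(3, -19)), -46) = Mul(Mul(-15, -16), -46) = Mul(240, -46) = -11040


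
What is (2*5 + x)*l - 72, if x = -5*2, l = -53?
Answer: -72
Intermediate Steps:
x = -10
(2*5 + x)*l - 72 = (2*5 - 10)*(-53) - 72 = (10 - 10)*(-53) - 72 = 0*(-53) - 72 = 0 - 72 = -72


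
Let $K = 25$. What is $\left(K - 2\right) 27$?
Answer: $621$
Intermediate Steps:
$\left(K - 2\right) 27 = \left(25 - 2\right) 27 = 23 \cdot 27 = 621$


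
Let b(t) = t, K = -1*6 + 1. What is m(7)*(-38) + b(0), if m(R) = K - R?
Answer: 456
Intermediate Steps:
K = -5 (K = -6 + 1 = -5)
m(R) = -5 - R
m(7)*(-38) + b(0) = (-5 - 1*7)*(-38) + 0 = (-5 - 7)*(-38) + 0 = -12*(-38) + 0 = 456 + 0 = 456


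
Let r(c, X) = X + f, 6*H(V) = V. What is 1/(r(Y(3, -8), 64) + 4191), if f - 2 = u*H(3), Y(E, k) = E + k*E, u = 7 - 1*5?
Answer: 1/4258 ≈ 0.00023485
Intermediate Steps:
H(V) = V/6
u = 2 (u = 7 - 5 = 2)
Y(E, k) = E + E*k
f = 3 (f = 2 + 2*((1/6)*3) = 2 + 2*(1/2) = 2 + 1 = 3)
r(c, X) = 3 + X (r(c, X) = X + 3 = 3 + X)
1/(r(Y(3, -8), 64) + 4191) = 1/((3 + 64) + 4191) = 1/(67 + 4191) = 1/4258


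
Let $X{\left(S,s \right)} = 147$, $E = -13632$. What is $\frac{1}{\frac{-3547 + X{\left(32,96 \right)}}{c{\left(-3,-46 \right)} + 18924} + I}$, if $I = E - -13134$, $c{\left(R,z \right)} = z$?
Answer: $- \frac{9439}{4702322} \approx -0.0020073$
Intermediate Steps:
$I = -498$ ($I = -13632 - -13134 = -13632 + 13134 = -498$)
$\frac{1}{\frac{-3547 + X{\left(32,96 \right)}}{c{\left(-3,-46 \right)} + 18924} + I} = \frac{1}{\frac{-3547 + 147}{-46 + 18924} - 498} = \frac{1}{- \frac{3400}{18878} - 498} = \frac{1}{\left(-3400\right) \frac{1}{18878} - 498} = \frac{1}{- \frac{1700}{9439} - 498} = \frac{1}{- \frac{4702322}{9439}} = - \frac{9439}{4702322}$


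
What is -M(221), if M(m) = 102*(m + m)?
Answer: -45084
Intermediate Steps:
M(m) = 204*m (M(m) = 102*(2*m) = 204*m)
-M(221) = -204*221 = -1*45084 = -45084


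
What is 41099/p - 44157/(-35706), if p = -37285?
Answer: 59637617/443766070 ≈ 0.13439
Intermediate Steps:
41099/p - 44157/(-35706) = 41099/(-37285) - 44157/(-35706) = 41099*(-1/37285) - 44157*(-1/35706) = -41099/37285 + 14719/11902 = 59637617/443766070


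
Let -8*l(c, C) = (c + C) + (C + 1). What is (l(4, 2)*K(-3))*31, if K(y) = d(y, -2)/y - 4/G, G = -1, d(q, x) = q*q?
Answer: -279/8 ≈ -34.875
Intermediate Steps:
d(q, x) = q**2
l(c, C) = -1/8 - C/4 - c/8 (l(c, C) = -((c + C) + (C + 1))/8 = -((C + c) + (1 + C))/8 = -(1 + c + 2*C)/8 = -1/8 - C/4 - c/8)
K(y) = 4 + y (K(y) = y**2/y - 4/(-1) = y - 4*(-1) = y + 4 = 4 + y)
(l(4, 2)*K(-3))*31 = ((-1/8 - 1/4*2 - 1/8*4)*(4 - 3))*31 = ((-1/8 - 1/2 - 1/2)*1)*31 = -9/8*1*31 = -9/8*31 = -279/8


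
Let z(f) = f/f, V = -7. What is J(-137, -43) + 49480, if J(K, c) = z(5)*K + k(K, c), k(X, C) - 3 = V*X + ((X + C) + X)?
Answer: 49988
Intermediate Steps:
z(f) = 1
k(X, C) = 3 + C - 5*X (k(X, C) = 3 + (-7*X + ((X + C) + X)) = 3 + (-7*X + ((C + X) + X)) = 3 + (-7*X + (C + 2*X)) = 3 + (C - 5*X) = 3 + C - 5*X)
J(K, c) = 3 + c - 4*K (J(K, c) = 1*K + (3 + c - 5*K) = K + (3 + c - 5*K) = 3 + c - 4*K)
J(-137, -43) + 49480 = (3 - 43 - 4*(-137)) + 49480 = (3 - 43 + 548) + 49480 = 508 + 49480 = 49988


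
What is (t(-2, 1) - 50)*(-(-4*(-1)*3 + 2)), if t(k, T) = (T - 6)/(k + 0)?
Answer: 665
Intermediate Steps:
t(k, T) = (-6 + T)/k
(t(-2, 1) - 50)*(-(-4*(-1)*3 + 2)) = ((-6 + 1)/(-2) - 50)*(-(-4*(-1)*3 + 2)) = (-½*(-5) - 50)*(-(4*3 + 2)) = (5/2 - 50)*(-(12 + 2)) = -(-95)*14/2 = -95/2*(-14) = 665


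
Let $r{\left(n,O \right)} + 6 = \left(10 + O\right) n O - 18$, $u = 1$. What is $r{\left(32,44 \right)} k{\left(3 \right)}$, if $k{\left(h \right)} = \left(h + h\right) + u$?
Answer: $532056$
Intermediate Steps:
$r{\left(n,O \right)} = -24 + O n \left(10 + O\right)$ ($r{\left(n,O \right)} = -6 + \left(\left(10 + O\right) n O - 18\right) = -6 + \left(n \left(10 + O\right) O - 18\right) = -6 + \left(O n \left(10 + O\right) - 18\right) = -6 + \left(-18 + O n \left(10 + O\right)\right) = -24 + O n \left(10 + O\right)$)
$k{\left(h \right)} = 1 + 2 h$ ($k{\left(h \right)} = \left(h + h\right) + 1 = 2 h + 1 = 1 + 2 h$)
$r{\left(32,44 \right)} k{\left(3 \right)} = \left(-24 + 32 \cdot 44^{2} + 10 \cdot 44 \cdot 32\right) \left(1 + 2 \cdot 3\right) = \left(-24 + 32 \cdot 1936 + 14080\right) \left(1 + 6\right) = \left(-24 + 61952 + 14080\right) 7 = 76008 \cdot 7 = 532056$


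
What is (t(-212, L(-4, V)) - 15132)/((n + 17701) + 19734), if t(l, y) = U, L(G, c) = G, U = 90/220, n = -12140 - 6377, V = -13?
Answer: -110965/138732 ≈ -0.79985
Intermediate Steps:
n = -18517
U = 9/22 (U = 90*(1/220) = 9/22 ≈ 0.40909)
t(l, y) = 9/22
(t(-212, L(-4, V)) - 15132)/((n + 17701) + 19734) = (9/22 - 15132)/((-18517 + 17701) + 19734) = -332895/(22*(-816 + 19734)) = -332895/22/18918 = -332895/22*1/18918 = -110965/138732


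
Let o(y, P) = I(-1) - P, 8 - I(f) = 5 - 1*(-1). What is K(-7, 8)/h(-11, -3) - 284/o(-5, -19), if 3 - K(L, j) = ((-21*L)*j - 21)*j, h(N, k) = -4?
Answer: 192841/84 ≈ 2295.7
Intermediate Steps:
I(f) = 2 (I(f) = 8 - (5 - 1*(-1)) = 8 - (5 + 1) = 8 - 1*6 = 8 - 6 = 2)
K(L, j) = 3 - j*(-21 - 21*L*j) (K(L, j) = 3 - ((-21*L)*j - 21)*j = 3 - (-21*L*j - 21)*j = 3 - (-21 - 21*L*j)*j = 3 - j*(-21 - 21*L*j))
o(y, P) = 2 - P
K(-7, 8)/h(-11, -3) - 284/o(-5, -19) = (3 + 21*8 + 21*(-7)*8²)/(-4) - 284/(2 - 1*(-19)) = (3 + 168 + 21*(-7)*64)*(-¼) - 284/(2 + 19) = (3 + 168 - 9408)*(-¼) - 284/21 = -9237*(-¼) - 284*1/21 = 9237/4 - 284/21 = 192841/84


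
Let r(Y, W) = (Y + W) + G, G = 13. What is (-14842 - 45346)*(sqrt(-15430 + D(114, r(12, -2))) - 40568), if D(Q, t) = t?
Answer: 2441706784 - 60188*I*sqrt(15407) ≈ 2.4417e+9 - 7.4708e+6*I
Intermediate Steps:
r(Y, W) = 13 + W + Y (r(Y, W) = (Y + W) + 13 = (W + Y) + 13 = 13 + W + Y)
(-14842 - 45346)*(sqrt(-15430 + D(114, r(12, -2))) - 40568) = (-14842 - 45346)*(sqrt(-15430 + (13 - 2 + 12)) - 40568) = -60188*(sqrt(-15430 + 23) - 40568) = -60188*(sqrt(-15407) - 40568) = -60188*(I*sqrt(15407) - 40568) = -60188*(-40568 + I*sqrt(15407)) = 2441706784 - 60188*I*sqrt(15407)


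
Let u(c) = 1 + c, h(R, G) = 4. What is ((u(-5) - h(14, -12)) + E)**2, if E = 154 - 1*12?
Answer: 17956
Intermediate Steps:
E = 142 (E = 154 - 12 = 142)
((u(-5) - h(14, -12)) + E)**2 = (((1 - 5) - 1*4) + 142)**2 = ((-4 - 4) + 142)**2 = (-8 + 142)**2 = 134**2 = 17956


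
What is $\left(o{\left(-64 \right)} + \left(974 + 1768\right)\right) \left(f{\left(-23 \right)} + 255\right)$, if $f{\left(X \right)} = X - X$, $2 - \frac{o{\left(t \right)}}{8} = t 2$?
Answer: $964410$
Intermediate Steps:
$o{\left(t \right)} = 16 - 16 t$ ($o{\left(t \right)} = 16 - 8 t 2 = 16 - 8 \cdot 2 t = 16 - 16 t$)
$f{\left(X \right)} = 0$
$\left(o{\left(-64 \right)} + \left(974 + 1768\right)\right) \left(f{\left(-23 \right)} + 255\right) = \left(\left(16 - -1024\right) + \left(974 + 1768\right)\right) \left(0 + 255\right) = \left(\left(16 + 1024\right) + 2742\right) 255 = \left(1040 + 2742\right) 255 = 3782 \cdot 255 = 964410$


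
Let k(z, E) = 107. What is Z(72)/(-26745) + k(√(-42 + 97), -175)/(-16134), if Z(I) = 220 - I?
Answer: -583283/47944870 ≈ -0.012166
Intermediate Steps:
Z(72)/(-26745) + k(√(-42 + 97), -175)/(-16134) = (220 - 1*72)/(-26745) + 107/(-16134) = (220 - 72)*(-1/26745) + 107*(-1/16134) = 148*(-1/26745) - 107/16134 = -148/26745 - 107/16134 = -583283/47944870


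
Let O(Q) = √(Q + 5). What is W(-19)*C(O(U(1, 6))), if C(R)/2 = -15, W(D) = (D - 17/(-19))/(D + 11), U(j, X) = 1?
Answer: -1290/19 ≈ -67.895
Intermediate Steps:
W(D) = (17/19 + D)/(11 + D) (W(D) = (D - 17*(-1/19))/(11 + D) = (D + 17/19)/(11 + D) = (17/19 + D)/(11 + D))
O(Q) = √(5 + Q)
C(R) = -30 (C(R) = 2*(-15) = -30)
W(-19)*C(O(U(1, 6))) = ((17/19 - 19)/(11 - 19))*(-30) = (-344/19/(-8))*(-30) = -⅛*(-344/19)*(-30) = (43/19)*(-30) = -1290/19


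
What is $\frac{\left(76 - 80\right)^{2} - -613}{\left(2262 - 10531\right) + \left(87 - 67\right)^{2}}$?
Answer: $- \frac{629}{7869} \approx -0.079934$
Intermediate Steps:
$\frac{\left(76 - 80\right)^{2} - -613}{\left(2262 - 10531\right) + \left(87 - 67\right)^{2}} = \frac{\left(-4\right)^{2} + 613}{-8269 + 20^{2}} = \frac{16 + 613}{-8269 + 400} = \frac{629}{-7869} = 629 \left(- \frac{1}{7869}\right) = - \frac{629}{7869}$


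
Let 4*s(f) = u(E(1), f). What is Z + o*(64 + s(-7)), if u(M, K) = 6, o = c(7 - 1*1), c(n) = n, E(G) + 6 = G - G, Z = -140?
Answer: 253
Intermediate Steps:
E(G) = -6 (E(G) = -6 + (G - G) = -6 + 0 = -6)
o = 6 (o = 7 - 1*1 = 7 - 1 = 6)
s(f) = 3/2 (s(f) = (¼)*6 = 3/2)
Z + o*(64 + s(-7)) = -140 + 6*(64 + 3/2) = -140 + 6*(131/2) = -140 + 393 = 253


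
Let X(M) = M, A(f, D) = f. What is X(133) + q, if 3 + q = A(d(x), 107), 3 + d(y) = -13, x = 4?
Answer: 114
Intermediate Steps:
d(y) = -16 (d(y) = -3 - 13 = -16)
q = -19 (q = -3 - 16 = -19)
X(133) + q = 133 - 19 = 114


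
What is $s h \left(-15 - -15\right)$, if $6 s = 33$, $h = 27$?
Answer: $0$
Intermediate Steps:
$s = \frac{11}{2}$ ($s = \frac{1}{6} \cdot 33 = \frac{11}{2} \approx 5.5$)
$s h \left(-15 - -15\right) = \frac{11}{2} \cdot 27 \left(-15 - -15\right) = \frac{297 \left(-15 + 15\right)}{2} = \frac{297}{2} \cdot 0 = 0$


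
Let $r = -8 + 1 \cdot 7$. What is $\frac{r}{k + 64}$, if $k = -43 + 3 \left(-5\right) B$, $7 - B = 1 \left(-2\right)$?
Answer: $\frac{1}{114} \approx 0.0087719$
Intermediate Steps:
$B = 9$ ($B = 7 - 1 \left(-2\right) = 7 - -2 = 7 + 2 = 9$)
$r = -1$ ($r = -8 + 7 = -1$)
$k = -178$ ($k = -43 + 3 \left(-5\right) 9 = -43 - 135 = -178$)
$\frac{r}{k + 64} = - \frac{1}{-178 + 64} = - \frac{1}{-114} = \left(-1\right) \left(- \frac{1}{114}\right) = \frac{1}{114}$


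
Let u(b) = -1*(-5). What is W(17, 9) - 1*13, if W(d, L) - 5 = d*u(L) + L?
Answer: 86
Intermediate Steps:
u(b) = 5
W(d, L) = 5 + L + 5*d (W(d, L) = 5 + (d*5 + L) = 5 + (5*d + L) = 5 + (L + 5*d) = 5 + L + 5*d)
W(17, 9) - 1*13 = (5 + 9 + 5*17) - 1*13 = (5 + 9 + 85) - 13 = 99 - 13 = 86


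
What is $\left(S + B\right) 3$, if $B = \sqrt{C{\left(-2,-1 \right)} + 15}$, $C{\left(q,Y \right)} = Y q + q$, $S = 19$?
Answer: $57 + 3 \sqrt{15} \approx 68.619$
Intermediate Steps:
$C{\left(q,Y \right)} = q + Y q$
$B = \sqrt{15}$ ($B = \sqrt{- 2 \left(1 - 1\right) + 15} = \sqrt{\left(-2\right) 0 + 15} = \sqrt{0 + 15} = \sqrt{15} \approx 3.873$)
$\left(S + B\right) 3 = \left(19 + \sqrt{15}\right) 3 = 57 + 3 \sqrt{15}$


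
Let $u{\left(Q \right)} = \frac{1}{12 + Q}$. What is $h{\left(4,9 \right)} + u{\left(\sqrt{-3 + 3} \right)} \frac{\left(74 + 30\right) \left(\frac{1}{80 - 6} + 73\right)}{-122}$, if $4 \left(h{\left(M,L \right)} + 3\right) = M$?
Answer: $- \frac{32441}{4514} \approx -7.1868$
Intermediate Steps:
$h{\left(M,L \right)} = -3 + \frac{M}{4}$
$h{\left(4,9 \right)} + u{\left(\sqrt{-3 + 3} \right)} \frac{\left(74 + 30\right) \left(\frac{1}{80 - 6} + 73\right)}{-122} = \left(-3 + \frac{1}{4} \cdot 4\right) + \frac{\left(74 + 30\right) \left(\frac{1}{80 - 6} + 73\right) \frac{1}{-122}}{12 + \sqrt{-3 + 3}} = \left(-3 + 1\right) + \frac{104 \left(\frac{1}{74} + 73\right) \left(- \frac{1}{122}\right)}{12 + \sqrt{0}} = -2 + \frac{104 \left(\frac{1}{74} + 73\right) \left(- \frac{1}{122}\right)}{12 + 0} = -2 + \frac{104 \cdot \frac{5403}{74} \left(- \frac{1}{122}\right)}{12} = -2 + \frac{\frac{280956}{37} \left(- \frac{1}{122}\right)}{12} = -2 + \frac{1}{12} \left(- \frac{140478}{2257}\right) = -2 - \frac{23413}{4514} = - \frac{32441}{4514}$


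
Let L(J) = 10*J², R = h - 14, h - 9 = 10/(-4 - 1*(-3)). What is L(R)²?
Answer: 5062500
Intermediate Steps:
h = -1 (h = 9 + 10/(-4 - 1*(-3)) = 9 + 10/(-4 + 3) = 9 + 10/(-1) = 9 + 10*(-1) = 9 - 10 = -1)
R = -15 (R = -1 - 14 = -15)
L(R)² = (10*(-15)²)² = (10*225)² = 2250² = 5062500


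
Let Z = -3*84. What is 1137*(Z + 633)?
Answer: 433197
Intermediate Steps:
Z = -252
1137*(Z + 633) = 1137*(-252 + 633) = 1137*381 = 433197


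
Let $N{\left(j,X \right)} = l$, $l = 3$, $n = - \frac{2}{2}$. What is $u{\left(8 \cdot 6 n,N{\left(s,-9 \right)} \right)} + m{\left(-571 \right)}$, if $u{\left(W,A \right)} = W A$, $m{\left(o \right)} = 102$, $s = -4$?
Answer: $-42$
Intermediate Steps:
$n = -1$ ($n = \left(-2\right) \frac{1}{2} = -1$)
$N{\left(j,X \right)} = 3$
$u{\left(W,A \right)} = A W$
$u{\left(8 \cdot 6 n,N{\left(s,-9 \right)} \right)} + m{\left(-571 \right)} = 3 \cdot 8 \cdot 6 \left(-1\right) + 102 = 3 \cdot 48 \left(-1\right) + 102 = 3 \left(-48\right) + 102 = -144 + 102 = -42$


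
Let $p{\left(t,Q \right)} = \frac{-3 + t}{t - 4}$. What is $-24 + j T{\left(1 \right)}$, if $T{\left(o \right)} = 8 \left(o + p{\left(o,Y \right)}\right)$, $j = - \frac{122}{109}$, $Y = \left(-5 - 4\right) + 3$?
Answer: $- \frac{12728}{327} \approx -38.924$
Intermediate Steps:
$Y = -6$ ($Y = -9 + 3 = -6$)
$p{\left(t,Q \right)} = \frac{-3 + t}{-4 + t}$
$j = - \frac{122}{109}$ ($j = \left(-122\right) \frac{1}{109} = - \frac{122}{109} \approx -1.1193$)
$T{\left(o \right)} = 8 o + \frac{8 \left(-3 + o\right)}{-4 + o}$ ($T{\left(o \right)} = 8 \left(o + \frac{-3 + o}{-4 + o}\right) = 8 o + \frac{8 \left(-3 + o\right)}{-4 + o}$)
$-24 + j T{\left(1 \right)} = -24 - \frac{122 \frac{8 \left(-3 + 1^{2} - 3\right)}{-4 + 1}}{109} = -24 - \frac{122 \frac{8 \left(-3 + 1 - 3\right)}{-3}}{109} = -24 - \frac{122 \cdot 8 \left(- \frac{1}{3}\right) \left(-5\right)}{109} = -24 - \frac{4880}{327} = - \frac{12728}{327}$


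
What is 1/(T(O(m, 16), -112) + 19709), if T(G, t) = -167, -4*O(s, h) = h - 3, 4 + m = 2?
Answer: 1/19542 ≈ 5.1172e-5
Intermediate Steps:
m = -2 (m = -4 + 2 = -2)
O(s, h) = 3/4 - h/4 (O(s, h) = -(h - 3)/4 = -(-3 + h)/4 = 3/4 - h/4)
1/(T(O(m, 16), -112) + 19709) = 1/(-167 + 19709) = 1/19542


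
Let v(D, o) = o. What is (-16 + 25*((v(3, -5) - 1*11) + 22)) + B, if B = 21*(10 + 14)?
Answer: 638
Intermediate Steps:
B = 504 (B = 21*24 = 504)
(-16 + 25*((v(3, -5) - 1*11) + 22)) + B = (-16 + 25*((-5 - 1*11) + 22)) + 504 = (-16 + 25*((-5 - 11) + 22)) + 504 = (-16 + 25*(-16 + 22)) + 504 = (-16 + 25*6) + 504 = (-16 + 150) + 504 = 134 + 504 = 638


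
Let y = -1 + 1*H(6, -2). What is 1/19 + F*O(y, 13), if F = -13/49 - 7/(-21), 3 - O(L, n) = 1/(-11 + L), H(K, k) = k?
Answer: 5114/19551 ≈ 0.26157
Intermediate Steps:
y = -3 (y = -1 + 1*(-2) = -1 - 2 = -3)
O(L, n) = 3 - 1/(-11 + L)
F = 10/147 (F = -13*1/49 - 7*(-1/21) = -13/49 + ⅓ = 10/147 ≈ 0.068027)
1/19 + F*O(y, 13) = 1/19 + 10*((-34 + 3*(-3))/(-11 - 3))/147 = 1/19 + 10*((-34 - 9)/(-14))/147 = 1/19 + 10*(-1/14*(-43))/147 = 1/19 + (10/147)*(43/14) = 1/19 + 215/1029 = 5114/19551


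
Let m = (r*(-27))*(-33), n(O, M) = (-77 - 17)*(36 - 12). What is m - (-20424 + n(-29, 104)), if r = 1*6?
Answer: 28026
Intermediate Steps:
n(O, M) = -2256 (n(O, M) = -94*24 = -2256)
r = 6
m = 5346 (m = (6*(-27))*(-33) = -162*(-33) = 5346)
m - (-20424 + n(-29, 104)) = 5346 - (-20424 - 2256) = 5346 - 1*(-22680) = 5346 + 22680 = 28026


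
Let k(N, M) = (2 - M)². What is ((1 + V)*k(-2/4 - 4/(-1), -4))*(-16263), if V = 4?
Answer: -2927340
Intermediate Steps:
((1 + V)*k(-2/4 - 4/(-1), -4))*(-16263) = ((1 + 4)*(-2 - 4)²)*(-16263) = (5*(-6)²)*(-16263) = (5*36)*(-16263) = 180*(-16263) = -2927340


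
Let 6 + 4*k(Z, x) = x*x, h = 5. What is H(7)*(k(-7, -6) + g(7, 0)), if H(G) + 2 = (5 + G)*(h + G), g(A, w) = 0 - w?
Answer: 1065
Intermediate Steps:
g(A, w) = -w
H(G) = -2 + (5 + G)² (H(G) = -2 + (5 + G)*(5 + G) = -2 + (5 + G)²)
k(Z, x) = -3/2 + x²/4 (k(Z, x) = -3/2 + (x*x)/4 = -3/2 + x²/4)
H(7)*(k(-7, -6) + g(7, 0)) = (23 + 7² + 10*7)*((-3/2 + (¼)*(-6)²) - 1*0) = (23 + 49 + 70)*((-3/2 + (¼)*36) + 0) = 142*((-3/2 + 9) + 0) = 142*(15/2 + 0) = 142*(15/2) = 1065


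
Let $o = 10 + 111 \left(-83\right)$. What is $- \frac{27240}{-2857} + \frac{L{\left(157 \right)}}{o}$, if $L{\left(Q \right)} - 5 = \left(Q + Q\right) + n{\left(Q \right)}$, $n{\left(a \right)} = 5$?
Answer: $\frac{249764052}{26292971} \approx 9.4993$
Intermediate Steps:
$o = -9203$ ($o = 10 - 9213 = -9203$)
$L{\left(Q \right)} = 10 + 2 Q$ ($L{\left(Q \right)} = 5 + \left(\left(Q + Q\right) + 5\right) = 5 + \left(2 Q + 5\right) = 5 + \left(5 + 2 Q\right) = 10 + 2 Q$)
$- \frac{27240}{-2857} + \frac{L{\left(157 \right)}}{o} = - \frac{27240}{-2857} + \frac{10 + 2 \cdot 157}{-9203} = \left(-27240\right) \left(- \frac{1}{2857}\right) + \left(10 + 314\right) \left(- \frac{1}{9203}\right) = \frac{27240}{2857} + 324 \left(- \frac{1}{9203}\right) = \frac{27240}{2857} - \frac{324}{9203} = \frac{249764052}{26292971}$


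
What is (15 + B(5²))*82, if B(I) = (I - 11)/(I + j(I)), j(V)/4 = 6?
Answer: 8774/7 ≈ 1253.4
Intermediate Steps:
j(V) = 24 (j(V) = 4*6 = 24)
B(I) = (-11 + I)/(24 + I) (B(I) = (I - 11)/(I + 24) = (-11 + I)/(24 + I))
(15 + B(5²))*82 = (15 + (-11 + 5²)/(24 + 5²))*82 = (15 + (-11 + 25)/(24 + 25))*82 = (15 + 14/49)*82 = (15 + (1/49)*14)*82 = (15 + 2/7)*82 = (107/7)*82 = 8774/7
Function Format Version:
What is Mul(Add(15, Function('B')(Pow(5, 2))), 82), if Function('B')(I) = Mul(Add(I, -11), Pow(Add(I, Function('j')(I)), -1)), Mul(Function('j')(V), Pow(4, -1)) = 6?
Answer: Rational(8774, 7) ≈ 1253.4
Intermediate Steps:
Function('j')(V) = 24 (Function('j')(V) = Mul(4, 6) = 24)
Function('B')(I) = Mul(Pow(Add(24, I), -1), Add(-11, I)) (Function('B')(I) = Mul(Add(I, -11), Pow(Add(I, 24), -1)) = Mul(Add(-11, I), Pow(Add(24, I), -1)) = Mul(Pow(Add(24, I), -1), Add(-11, I)))
Mul(Add(15, Function('B')(Pow(5, 2))), 82) = Mul(Add(15, Mul(Pow(Add(24, Pow(5, 2)), -1), Add(-11, Pow(5, 2)))), 82) = Mul(Add(15, Mul(Pow(Add(24, 25), -1), Add(-11, 25))), 82) = Mul(Add(15, Mul(Pow(49, -1), 14)), 82) = Mul(Add(15, Mul(Rational(1, 49), 14)), 82) = Mul(Add(15, Rational(2, 7)), 82) = Mul(Rational(107, 7), 82) = Rational(8774, 7)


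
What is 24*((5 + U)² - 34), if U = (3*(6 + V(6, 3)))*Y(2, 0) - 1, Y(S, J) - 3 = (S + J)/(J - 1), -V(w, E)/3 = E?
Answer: -216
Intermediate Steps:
V(w, E) = -3*E
Y(S, J) = 3 + (J + S)/(-1 + J) (Y(S, J) = 3 + (S + J)/(J - 1) = 3 + (J + S)/(-1 + J))
U = -10 (U = (3*(6 - 3*3))*((-3 + 2 + 4*0)/(-1 + 0)) - 1 = (3*(6 - 9))*((-3 + 2 + 0)/(-1)) - 1 = (3*(-3))*(-1*(-1)) - 1 = -9*1 - 1 = -9 - 1 = -10)
24*((5 + U)² - 34) = 24*((5 - 10)² - 34) = 24*((-5)² - 34) = 24*(25 - 34) = 24*(-9) = -216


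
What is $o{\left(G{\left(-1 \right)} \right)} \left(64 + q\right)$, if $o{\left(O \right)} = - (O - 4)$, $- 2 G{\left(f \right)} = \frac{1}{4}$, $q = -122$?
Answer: $- \frac{957}{4} \approx -239.25$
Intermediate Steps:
$G{\left(f \right)} = - \frac{1}{8}$ ($G{\left(f \right)} = - \frac{1}{2 \cdot 4} = \left(- \frac{1}{2}\right) \frac{1}{4} = - \frac{1}{8}$)
$o{\left(O \right)} = 4 - O$ ($o{\left(O \right)} = - (-4 + O) = 4 - O$)
$o{\left(G{\left(-1 \right)} \right)} \left(64 + q\right) = \left(4 - - \frac{1}{8}\right) \left(64 - 122\right) = \left(4 + \frac{1}{8}\right) \left(-58\right) = \frac{33}{8} \left(-58\right) = - \frac{957}{4}$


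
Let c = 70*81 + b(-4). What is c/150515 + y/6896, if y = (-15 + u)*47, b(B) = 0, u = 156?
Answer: 207312645/207590288 ≈ 0.99866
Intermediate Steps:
c = 5670 (c = 70*81 + 0 = 5670 + 0 = 5670)
y = 6627 (y = (-15 + 156)*47 = 141*47 = 6627)
c/150515 + y/6896 = 5670/150515 + 6627/6896 = 5670*(1/150515) + 6627*(1/6896) = 1134/30103 + 6627/6896 = 207312645/207590288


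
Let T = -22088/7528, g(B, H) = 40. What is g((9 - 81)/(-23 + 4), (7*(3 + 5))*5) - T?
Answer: 40401/941 ≈ 42.934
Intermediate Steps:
T = -2761/941 (T = -22088*1/7528 = -2761/941 ≈ -2.9341)
g((9 - 81)/(-23 + 4), (7*(3 + 5))*5) - T = 40 - 1*(-2761/941) = 40 + 2761/941 = 40401/941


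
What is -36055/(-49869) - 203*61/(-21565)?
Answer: 1395053902/1075424985 ≈ 1.2972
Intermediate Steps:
-36055/(-49869) - 203*61/(-21565) = -36055*(-1/49869) - 12383*(-1/21565) = 36055/49869 + 12383/21565 = 1395053902/1075424985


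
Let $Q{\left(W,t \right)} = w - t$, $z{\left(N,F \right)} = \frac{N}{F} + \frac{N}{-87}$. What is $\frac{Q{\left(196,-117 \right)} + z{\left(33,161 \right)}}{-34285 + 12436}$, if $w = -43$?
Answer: $- \frac{344692}{102012981} \approx -0.0033789$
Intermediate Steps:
$z{\left(N,F \right)} = - \frac{N}{87} + \frac{N}{F}$ ($z{\left(N,F \right)} = \frac{N}{F} + N \left(- \frac{1}{87}\right) = \frac{N}{F} - \frac{N}{87} = - \frac{N}{87} + \frac{N}{F}$)
$Q{\left(W,t \right)} = -43 - t$
$\frac{Q{\left(196,-117 \right)} + z{\left(33,161 \right)}}{-34285 + 12436} = \frac{\left(-43 - -117\right) + \left(\left(- \frac{1}{87}\right) 33 + \frac{33}{161}\right)}{-34285 + 12436} = \frac{\left(-43 + 117\right) + \left(- \frac{11}{29} + 33 \cdot \frac{1}{161}\right)}{-21849} = \left(74 + \left(- \frac{11}{29} + \frac{33}{161}\right)\right) \left(- \frac{1}{21849}\right) = \left(74 - \frac{814}{4669}\right) \left(- \frac{1}{21849}\right) = \frac{344692}{4669} \left(- \frac{1}{21849}\right) = - \frac{344692}{102012981}$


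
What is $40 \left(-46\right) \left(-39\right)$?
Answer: $71760$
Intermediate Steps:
$40 \left(-46\right) \left(-39\right) = \left(-1840\right) \left(-39\right) = 71760$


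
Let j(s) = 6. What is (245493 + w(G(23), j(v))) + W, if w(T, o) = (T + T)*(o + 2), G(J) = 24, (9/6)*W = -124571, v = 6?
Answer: 488489/3 ≈ 1.6283e+5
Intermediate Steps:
W = -249142/3 (W = (2/3)*(-124571) = -249142/3 ≈ -83047.)
w(T, o) = 2*T*(2 + o) (w(T, o) = (2*T)*(2 + o) = 2*T*(2 + o))
(245493 + w(G(23), j(v))) + W = (245493 + 2*24*(2 + 6)) - 249142/3 = (245493 + 2*24*8) - 249142/3 = (245493 + 384) - 249142/3 = 245877 - 249142/3 = 488489/3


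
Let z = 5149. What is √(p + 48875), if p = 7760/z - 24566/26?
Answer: 2*√53690194273989/66937 ≈ 218.93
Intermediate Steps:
p = -63144287/66937 (p = 7760/5149 - 24566/26 = 7760*(1/5149) - 24566*1/26 = 7760/5149 - 12283/13 = -63144287/66937 ≈ -943.34)
√(p + 48875) = √(-63144287/66937 + 48875) = √(3208401588/66937) = 2*√53690194273989/66937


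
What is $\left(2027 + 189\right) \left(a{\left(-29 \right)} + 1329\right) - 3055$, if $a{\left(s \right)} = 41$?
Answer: $3032865$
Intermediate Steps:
$\left(2027 + 189\right) \left(a{\left(-29 \right)} + 1329\right) - 3055 = \left(2027 + 189\right) \left(41 + 1329\right) - 3055 = 2216 \cdot 1370 - 3055 = 3035920 - 3055 = 3032865$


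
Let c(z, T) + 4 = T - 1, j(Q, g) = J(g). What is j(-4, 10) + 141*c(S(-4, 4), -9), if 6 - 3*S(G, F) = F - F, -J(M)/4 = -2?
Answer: -1966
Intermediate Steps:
J(M) = 8 (J(M) = -4*(-2) = 8)
j(Q, g) = 8
S(G, F) = 2 (S(G, F) = 2 - (F - F)/3 = 2 - ⅓*0 = 2 + 0 = 2)
c(z, T) = -5 + T (c(z, T) = -4 + (T - 1) = -4 + (-1 + T) = -5 + T)
j(-4, 10) + 141*c(S(-4, 4), -9) = 8 + 141*(-5 - 9) = 8 + 141*(-14) = 8 - 1974 = -1966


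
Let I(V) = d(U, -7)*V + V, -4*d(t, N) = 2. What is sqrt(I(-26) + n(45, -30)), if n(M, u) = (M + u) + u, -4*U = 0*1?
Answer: 2*I*sqrt(7) ≈ 5.2915*I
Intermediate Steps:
U = 0 (U = -0 = -1/4*0 = 0)
d(t, N) = -1/2 (d(t, N) = -1/4*2 = -1/2)
n(M, u) = M + 2*u
I(V) = V/2 (I(V) = -V/2 + V = V/2)
sqrt(I(-26) + n(45, -30)) = sqrt((1/2)*(-26) + (45 + 2*(-30))) = sqrt(-13 + (45 - 60)) = sqrt(-13 - 15) = sqrt(-28) = 2*I*sqrt(7)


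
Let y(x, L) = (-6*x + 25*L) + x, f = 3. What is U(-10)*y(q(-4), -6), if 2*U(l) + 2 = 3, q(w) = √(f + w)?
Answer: -75 - 5*I/2 ≈ -75.0 - 2.5*I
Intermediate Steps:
q(w) = √(3 + w)
y(x, L) = -5*x + 25*L
U(l) = ½ (U(l) = -1 + (½)*3 = -1 + 3/2 = ½)
U(-10)*y(q(-4), -6) = (-5*√(3 - 4) + 25*(-6))/2 = (-5*I - 150)/2 = (-150 - 5*I)/2 = -75 - 5*I/2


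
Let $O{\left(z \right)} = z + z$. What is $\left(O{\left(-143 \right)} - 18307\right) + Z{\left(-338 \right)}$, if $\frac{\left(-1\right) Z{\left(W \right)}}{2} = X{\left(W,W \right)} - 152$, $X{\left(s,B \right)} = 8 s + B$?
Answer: $-12205$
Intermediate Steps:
$X{\left(s,B \right)} = B + 8 s$
$Z{\left(W \right)} = 304 - 18 W$ ($Z{\left(W \right)} = - 2 \left(\left(W + 8 W\right) - 152\right) = - 2 \left(9 W - 152\right) = - 2 \left(-152 + 9 W\right) = 304 - 18 W$)
$O{\left(z \right)} = 2 z$
$\left(O{\left(-143 \right)} - 18307\right) + Z{\left(-338 \right)} = \left(2 \left(-143\right) - 18307\right) + \left(304 - -6084\right) = \left(-286 - 18307\right) + \left(304 + 6084\right) = -18593 + 6388 = -12205$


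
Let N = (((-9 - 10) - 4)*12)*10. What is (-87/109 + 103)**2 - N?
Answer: 156891160/11881 ≈ 13205.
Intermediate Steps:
N = -2760 (N = ((-19 - 4)*12)*10 = -23*12*10 = -276*10 = -2760)
(-87/109 + 103)**2 - N = (-87/109 + 103)**2 - 1*(-2760) = (-87*1/109 + 103)**2 + 2760 = (-87/109 + 103)**2 + 2760 = (11140/109)**2 + 2760 = 124099600/11881 + 2760 = 156891160/11881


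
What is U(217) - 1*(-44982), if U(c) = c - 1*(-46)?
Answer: 45245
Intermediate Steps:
U(c) = 46 + c (U(c) = c + 46 = 46 + c)
U(217) - 1*(-44982) = (46 + 217) - 1*(-44982) = 263 + 44982 = 45245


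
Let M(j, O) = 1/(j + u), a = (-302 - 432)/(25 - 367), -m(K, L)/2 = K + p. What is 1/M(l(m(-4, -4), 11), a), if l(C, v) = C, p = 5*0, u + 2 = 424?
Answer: 430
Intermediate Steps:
u = 422 (u = -2 + 424 = 422)
p = 0
m(K, L) = -2*K (m(K, L) = -2*(K + 0) = -2*K)
a = 367/171 (a = -734/(-342) = -734*(-1/342) = 367/171 ≈ 2.1462)
M(j, O) = 1/(422 + j) (M(j, O) = 1/(j + 422) = 1/(422 + j))
1/M(l(m(-4, -4), 11), a) = 1/(1/(422 - 2*(-4))) = 1/(1/(422 + 8)) = 1/(1/430) = 430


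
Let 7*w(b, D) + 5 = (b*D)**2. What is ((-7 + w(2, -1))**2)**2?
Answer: 6250000/2401 ≈ 2603.1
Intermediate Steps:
w(b, D) = -5/7 + D**2*b**2/7 (w(b, D) = -5/7 + (b*D)**2/7 = -5/7 + (D*b)**2/7 = -5/7 + (D**2*b**2)/7 = -5/7 + D**2*b**2/7)
((-7 + w(2, -1))**2)**2 = ((-7 + (-5/7 + (1/7)*(-1)**2*2**2))**2)**2 = ((-7 + (-5/7 + (1/7)*1*4))**2)**2 = ((-7 + (-5/7 + 4/7))**2)**2 = ((-7 - 1/7)**2)**2 = ((-50/7)**2)**2 = (2500/49)**2 = 6250000/2401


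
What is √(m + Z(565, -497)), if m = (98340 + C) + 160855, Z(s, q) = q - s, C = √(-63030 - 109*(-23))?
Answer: √(258133 + I*√60523) ≈ 508.07 + 0.242*I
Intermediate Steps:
C = I*√60523 (C = √(-63030 + 2507) = √(-60523) = I*√60523 ≈ 246.01*I)
m = 259195 + I*√60523 (m = (98340 + I*√60523) + 160855 = 259195 + I*√60523 ≈ 2.592e+5 + 246.01*I)
√(m + Z(565, -497)) = √((259195 + I*√60523) + (-497 - 1*565)) = √((259195 + I*√60523) + (-497 - 565)) = √((259195 + I*√60523) - 1062) = √(258133 + I*√60523)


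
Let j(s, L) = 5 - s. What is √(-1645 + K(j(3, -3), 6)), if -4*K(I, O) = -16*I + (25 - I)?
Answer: I*√6571/2 ≈ 40.531*I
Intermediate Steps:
K(I, O) = -25/4 + 17*I/4 (K(I, O) = -(-16*I + (25 - I))/4 = -(25 - 17*I)/4 = -25/4 + 17*I/4)
√(-1645 + K(j(3, -3), 6)) = √(-1645 + (-25/4 + 17*(5 - 1*3)/4)) = √(-1645 + (-25/4 + 17*(5 - 3)/4)) = √(-1645 + (-25/4 + (17/4)*2)) = √(-1645 + (-25/4 + 17/2)) = √(-1645 + 9/4) = √(-6571/4) = I*√6571/2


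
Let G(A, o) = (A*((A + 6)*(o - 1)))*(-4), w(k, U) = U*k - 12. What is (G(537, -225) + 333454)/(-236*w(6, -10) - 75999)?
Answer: -263931718/59007 ≈ -4472.9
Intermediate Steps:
w(k, U) = -12 + U*k
G(A, o) = -4*A*(-1 + o)*(6 + A) (G(A, o) = (A*((6 + A)*(-1 + o)))*(-4) = (A*((-1 + o)*(6 + A)))*(-4) = (A*(-1 + o)*(6 + A))*(-4) = -4*A*(-1 + o)*(6 + A))
(G(537, -225) + 333454)/(-236*w(6, -10) - 75999) = (4*537*(6 + 537 - 6*(-225) - 1*537*(-225)) + 333454)/(-236*(-12 - 10*6) - 75999) = (4*537*(6 + 537 + 1350 + 120825) + 333454)/(-236*(-12 - 60) - 75999) = (4*537*122718 + 333454)/(-236*(-72) - 75999) = (263598264 + 333454)/(16992 - 75999) = 263931718/(-59007) = 263931718*(-1/59007) = -263931718/59007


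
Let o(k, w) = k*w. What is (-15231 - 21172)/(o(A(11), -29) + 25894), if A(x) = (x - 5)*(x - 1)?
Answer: -36403/24154 ≈ -1.5071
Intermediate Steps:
A(x) = (-1 + x)*(-5 + x) (A(x) = (-5 + x)*(-1 + x) = (-1 + x)*(-5 + x))
(-15231 - 21172)/(o(A(11), -29) + 25894) = (-15231 - 21172)/((5 + 11² - 6*11)*(-29) + 25894) = -36403/((5 + 121 - 66)*(-29) + 25894) = -36403/(60*(-29) + 25894) = -36403/(-1740 + 25894) = -36403/24154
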